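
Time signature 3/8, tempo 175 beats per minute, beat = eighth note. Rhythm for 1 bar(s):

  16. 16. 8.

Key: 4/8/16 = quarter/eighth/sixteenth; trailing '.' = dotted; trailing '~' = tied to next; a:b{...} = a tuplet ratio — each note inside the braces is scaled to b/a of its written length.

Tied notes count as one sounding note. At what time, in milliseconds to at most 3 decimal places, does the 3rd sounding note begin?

note 3 onset = 3/2b = 514.286ms

1. 0.0ms @ 0 + 257.143ms (3/4)
2. 257.143ms @ 3/4 + 257.143ms (3/4)
3. 514.286ms @ 3/2 + 514.286ms (3/2)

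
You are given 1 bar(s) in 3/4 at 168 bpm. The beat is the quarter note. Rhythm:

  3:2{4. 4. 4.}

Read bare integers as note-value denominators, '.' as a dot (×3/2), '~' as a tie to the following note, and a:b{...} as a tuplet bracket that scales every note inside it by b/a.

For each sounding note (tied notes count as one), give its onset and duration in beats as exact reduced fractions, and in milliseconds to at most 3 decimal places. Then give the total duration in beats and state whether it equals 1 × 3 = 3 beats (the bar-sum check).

1) 0.0ms=0b +357.143ms=1b
2) 357.143ms=1b +357.143ms=1b
3) 714.286ms=2b +357.143ms=1b
Σ=3b of 3 (168bpm 3/4) — PASS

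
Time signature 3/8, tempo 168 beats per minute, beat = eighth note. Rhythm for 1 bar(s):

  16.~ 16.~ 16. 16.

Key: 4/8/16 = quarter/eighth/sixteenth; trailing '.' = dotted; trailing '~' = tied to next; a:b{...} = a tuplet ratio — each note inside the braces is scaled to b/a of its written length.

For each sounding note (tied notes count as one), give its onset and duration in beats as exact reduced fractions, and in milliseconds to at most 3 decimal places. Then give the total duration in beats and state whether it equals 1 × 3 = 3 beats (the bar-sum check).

1) 0.0ms=0b +803.571ms=9/4b
2) 803.571ms=9/4b +267.857ms=3/4b
Σ=3b of 3 (168bpm 3/8) — PASS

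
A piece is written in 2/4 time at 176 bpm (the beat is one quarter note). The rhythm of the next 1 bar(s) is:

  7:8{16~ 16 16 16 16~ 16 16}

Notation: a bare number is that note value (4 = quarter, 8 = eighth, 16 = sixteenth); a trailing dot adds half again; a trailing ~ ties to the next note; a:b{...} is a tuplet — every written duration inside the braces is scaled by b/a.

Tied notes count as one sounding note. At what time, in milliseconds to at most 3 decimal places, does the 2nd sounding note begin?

1. 0.0ms @ 0 + 194.805ms (4/7)
2. 194.805ms @ 4/7 + 97.403ms (2/7)
3. 292.208ms @ 6/7 + 97.403ms (2/7)
4. 389.61ms @ 8/7 + 194.805ms (4/7)
5. 584.416ms @ 12/7 + 97.403ms (2/7)

note 2 onset = 4/7b = 194.805ms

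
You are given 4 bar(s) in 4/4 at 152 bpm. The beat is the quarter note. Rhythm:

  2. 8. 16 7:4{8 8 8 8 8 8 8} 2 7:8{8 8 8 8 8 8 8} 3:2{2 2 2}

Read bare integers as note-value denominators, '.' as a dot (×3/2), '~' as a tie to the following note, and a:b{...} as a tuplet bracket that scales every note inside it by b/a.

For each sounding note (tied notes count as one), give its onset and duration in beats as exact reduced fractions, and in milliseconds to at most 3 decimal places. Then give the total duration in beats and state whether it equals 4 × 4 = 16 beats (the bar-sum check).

1) 0.0ms=0b +1184.211ms=3b
2) 1184.211ms=3b +296.053ms=3/4b
3) 1480.263ms=15/4b +98.684ms=1/4b
4) 1578.947ms=4b +112.782ms=2/7b
5) 1691.729ms=30/7b +112.782ms=2/7b
6) 1804.511ms=32/7b +112.782ms=2/7b
7) 1917.293ms=34/7b +112.782ms=2/7b
8) 2030.075ms=36/7b +112.782ms=2/7b
9) 2142.857ms=38/7b +112.782ms=2/7b
10) 2255.639ms=40/7b +112.782ms=2/7b
11) 2368.421ms=6b +789.474ms=2b
12) 3157.895ms=8b +225.564ms=4/7b
13) 3383.459ms=60/7b +225.564ms=4/7b
14) 3609.023ms=64/7b +225.564ms=4/7b
15) 3834.586ms=68/7b +225.564ms=4/7b
16) 4060.15ms=72/7b +225.564ms=4/7b
17) 4285.714ms=76/7b +225.564ms=4/7b
18) 4511.278ms=80/7b +225.564ms=4/7b
19) 4736.842ms=12b +526.316ms=4/3b
20) 5263.158ms=40/3b +526.316ms=4/3b
21) 5789.474ms=44/3b +526.316ms=4/3b
Σ=16b of 16 (152bpm 4/4) — PASS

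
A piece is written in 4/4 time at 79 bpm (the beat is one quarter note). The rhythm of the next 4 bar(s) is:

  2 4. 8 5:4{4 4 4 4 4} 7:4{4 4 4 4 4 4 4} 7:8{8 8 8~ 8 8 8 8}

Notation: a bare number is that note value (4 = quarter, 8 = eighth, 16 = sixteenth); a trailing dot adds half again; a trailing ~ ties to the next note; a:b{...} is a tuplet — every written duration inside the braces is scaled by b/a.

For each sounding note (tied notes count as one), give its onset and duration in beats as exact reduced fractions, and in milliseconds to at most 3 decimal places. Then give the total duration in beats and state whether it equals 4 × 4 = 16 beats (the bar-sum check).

1) 0.0ms=0b +1518.987ms=2b
2) 1518.987ms=2b +1139.241ms=3/2b
3) 2658.228ms=7/2b +379.747ms=1/2b
4) 3037.975ms=4b +607.595ms=4/5b
5) 3645.57ms=24/5b +607.595ms=4/5b
6) 4253.165ms=28/5b +607.595ms=4/5b
7) 4860.759ms=32/5b +607.595ms=4/5b
8) 5468.354ms=36/5b +607.595ms=4/5b
9) 6075.949ms=8b +433.996ms=4/7b
10) 6509.946ms=60/7b +433.996ms=4/7b
11) 6943.942ms=64/7b +433.996ms=4/7b
12) 7377.939ms=68/7b +433.996ms=4/7b
13) 7811.935ms=72/7b +433.996ms=4/7b
14) 8245.931ms=76/7b +433.996ms=4/7b
15) 8679.928ms=80/7b +433.996ms=4/7b
16) 9113.924ms=12b +433.996ms=4/7b
17) 9547.92ms=88/7b +433.996ms=4/7b
18) 9981.917ms=92/7b +867.993ms=8/7b
19) 10849.91ms=100/7b +433.996ms=4/7b
20) 11283.906ms=104/7b +433.996ms=4/7b
21) 11717.902ms=108/7b +433.996ms=4/7b
Σ=16b of 16 (79bpm 4/4) — PASS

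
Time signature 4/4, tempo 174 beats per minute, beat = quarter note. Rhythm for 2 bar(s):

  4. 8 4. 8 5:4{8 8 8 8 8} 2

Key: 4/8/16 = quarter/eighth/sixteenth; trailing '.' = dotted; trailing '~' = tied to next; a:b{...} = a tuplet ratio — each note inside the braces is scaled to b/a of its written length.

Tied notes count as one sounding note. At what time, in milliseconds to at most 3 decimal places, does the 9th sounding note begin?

note 9 onset = 28/5b = 1931.034ms

1. 0.0ms @ 0 + 517.241ms (3/2)
2. 517.241ms @ 3/2 + 172.414ms (1/2)
3. 689.655ms @ 2 + 517.241ms (3/2)
4. 1206.897ms @ 7/2 + 172.414ms (1/2)
5. 1379.31ms @ 4 + 137.931ms (2/5)
6. 1517.241ms @ 22/5 + 137.931ms (2/5)
7. 1655.172ms @ 24/5 + 137.931ms (2/5)
8. 1793.103ms @ 26/5 + 137.931ms (2/5)
9. 1931.034ms @ 28/5 + 137.931ms (2/5)
10. 2068.966ms @ 6 + 689.655ms (2)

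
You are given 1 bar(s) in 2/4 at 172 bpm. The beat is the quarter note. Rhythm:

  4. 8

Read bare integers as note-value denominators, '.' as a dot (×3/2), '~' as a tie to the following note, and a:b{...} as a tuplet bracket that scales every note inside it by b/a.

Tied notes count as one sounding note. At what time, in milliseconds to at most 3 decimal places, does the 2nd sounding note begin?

note 2 onset = 3/2b = 523.256ms

1. 0.0ms @ 0 + 523.256ms (3/2)
2. 523.256ms @ 3/2 + 174.419ms (1/2)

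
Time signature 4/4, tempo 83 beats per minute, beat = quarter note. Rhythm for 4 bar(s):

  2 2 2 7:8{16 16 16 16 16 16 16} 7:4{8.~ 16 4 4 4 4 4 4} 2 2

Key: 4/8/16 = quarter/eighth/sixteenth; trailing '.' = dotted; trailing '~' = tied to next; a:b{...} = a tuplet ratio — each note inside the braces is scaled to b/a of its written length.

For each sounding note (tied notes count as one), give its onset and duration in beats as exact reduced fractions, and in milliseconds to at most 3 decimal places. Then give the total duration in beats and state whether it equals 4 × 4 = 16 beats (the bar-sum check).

1) 0.0ms=0b +1445.783ms=2b
2) 1445.783ms=2b +1445.783ms=2b
3) 2891.566ms=4b +1445.783ms=2b
4) 4337.349ms=6b +206.54ms=2/7b
5) 4543.89ms=44/7b +206.54ms=2/7b
6) 4750.43ms=46/7b +206.54ms=2/7b
7) 4956.971ms=48/7b +206.54ms=2/7b
8) 5163.511ms=50/7b +206.54ms=2/7b
9) 5370.052ms=52/7b +206.54ms=2/7b
10) 5576.592ms=54/7b +206.54ms=2/7b
11) 5783.133ms=8b +413.081ms=4/7b
12) 6196.213ms=60/7b +413.081ms=4/7b
13) 6609.294ms=64/7b +413.081ms=4/7b
14) 7022.375ms=68/7b +413.081ms=4/7b
15) 7435.456ms=72/7b +413.081ms=4/7b
16) 7848.537ms=76/7b +413.081ms=4/7b
17) 8261.618ms=80/7b +413.081ms=4/7b
18) 8674.699ms=12b +1445.783ms=2b
19) 10120.482ms=14b +1445.783ms=2b
Σ=16b of 16 (83bpm 4/4) — PASS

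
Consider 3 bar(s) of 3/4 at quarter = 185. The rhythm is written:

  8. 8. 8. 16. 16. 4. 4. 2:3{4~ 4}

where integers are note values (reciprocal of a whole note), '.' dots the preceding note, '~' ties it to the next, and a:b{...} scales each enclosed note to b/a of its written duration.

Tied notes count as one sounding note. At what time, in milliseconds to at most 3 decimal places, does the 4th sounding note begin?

1. 0.0ms @ 0 + 243.243ms (3/4)
2. 243.243ms @ 3/4 + 243.243ms (3/4)
3. 486.486ms @ 3/2 + 243.243ms (3/4)
4. 729.73ms @ 9/4 + 121.622ms (3/8)
5. 851.351ms @ 21/8 + 121.622ms (3/8)
6. 972.973ms @ 3 + 486.486ms (3/2)
7. 1459.459ms @ 9/2 + 486.486ms (3/2)
8. 1945.946ms @ 6 + 972.973ms (3)

note 4 onset = 9/4b = 729.73ms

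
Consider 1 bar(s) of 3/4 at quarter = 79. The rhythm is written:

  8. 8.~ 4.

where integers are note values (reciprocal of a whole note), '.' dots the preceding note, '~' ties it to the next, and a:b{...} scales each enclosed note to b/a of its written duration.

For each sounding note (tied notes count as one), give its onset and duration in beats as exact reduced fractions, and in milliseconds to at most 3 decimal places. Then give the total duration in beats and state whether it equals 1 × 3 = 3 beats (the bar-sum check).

1) 0.0ms=0b +569.62ms=3/4b
2) 569.62ms=3/4b +1708.861ms=9/4b
Σ=3b of 3 (79bpm 3/4) — PASS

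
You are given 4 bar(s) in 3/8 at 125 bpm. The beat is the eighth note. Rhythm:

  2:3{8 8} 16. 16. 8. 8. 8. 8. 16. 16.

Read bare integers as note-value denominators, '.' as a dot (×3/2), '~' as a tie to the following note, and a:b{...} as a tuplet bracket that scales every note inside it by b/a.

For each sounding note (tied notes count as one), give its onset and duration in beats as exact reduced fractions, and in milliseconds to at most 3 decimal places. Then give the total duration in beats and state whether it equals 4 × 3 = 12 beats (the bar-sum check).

1) 0.0ms=0b +720.0ms=3/2b
2) 720.0ms=3/2b +720.0ms=3/2b
3) 1440.0ms=3b +360.0ms=3/4b
4) 1800.0ms=15/4b +360.0ms=3/4b
5) 2160.0ms=9/2b +720.0ms=3/2b
6) 2880.0ms=6b +720.0ms=3/2b
7) 3600.0ms=15/2b +720.0ms=3/2b
8) 4320.0ms=9b +720.0ms=3/2b
9) 5040.0ms=21/2b +360.0ms=3/4b
10) 5400.0ms=45/4b +360.0ms=3/4b
Σ=12b of 12 (125bpm 3/8) — PASS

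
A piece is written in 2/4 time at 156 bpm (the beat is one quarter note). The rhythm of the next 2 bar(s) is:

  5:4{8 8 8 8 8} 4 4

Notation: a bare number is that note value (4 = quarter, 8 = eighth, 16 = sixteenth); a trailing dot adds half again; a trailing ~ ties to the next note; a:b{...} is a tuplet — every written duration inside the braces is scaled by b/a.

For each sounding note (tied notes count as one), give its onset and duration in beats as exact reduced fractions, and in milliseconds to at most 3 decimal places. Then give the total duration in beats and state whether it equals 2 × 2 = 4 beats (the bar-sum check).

1) 0.0ms=0b +153.846ms=2/5b
2) 153.846ms=2/5b +153.846ms=2/5b
3) 307.692ms=4/5b +153.846ms=2/5b
4) 461.538ms=6/5b +153.846ms=2/5b
5) 615.385ms=8/5b +153.846ms=2/5b
6) 769.231ms=2b +384.615ms=1b
7) 1153.846ms=3b +384.615ms=1b
Σ=4b of 4 (156bpm 2/4) — PASS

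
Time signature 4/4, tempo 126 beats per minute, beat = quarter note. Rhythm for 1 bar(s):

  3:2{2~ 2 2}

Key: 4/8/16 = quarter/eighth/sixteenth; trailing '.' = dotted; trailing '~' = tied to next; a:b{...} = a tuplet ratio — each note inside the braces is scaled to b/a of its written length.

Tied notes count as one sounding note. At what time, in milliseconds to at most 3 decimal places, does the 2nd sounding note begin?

1. 0.0ms @ 0 + 1269.841ms (8/3)
2. 1269.841ms @ 8/3 + 634.921ms (4/3)

note 2 onset = 8/3b = 1269.841ms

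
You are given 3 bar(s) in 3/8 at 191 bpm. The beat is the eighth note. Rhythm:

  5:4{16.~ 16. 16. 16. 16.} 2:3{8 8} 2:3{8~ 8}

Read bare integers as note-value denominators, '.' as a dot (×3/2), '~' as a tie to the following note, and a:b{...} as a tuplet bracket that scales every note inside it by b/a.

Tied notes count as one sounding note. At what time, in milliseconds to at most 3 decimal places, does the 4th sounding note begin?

note 4 onset = 12/5b = 753.927ms

1. 0.0ms @ 0 + 376.963ms (6/5)
2. 376.963ms @ 6/5 + 188.482ms (3/5)
3. 565.445ms @ 9/5 + 188.482ms (3/5)
4. 753.927ms @ 12/5 + 188.482ms (3/5)
5. 942.408ms @ 3 + 471.204ms (3/2)
6. 1413.613ms @ 9/2 + 471.204ms (3/2)
7. 1884.817ms @ 6 + 942.408ms (3)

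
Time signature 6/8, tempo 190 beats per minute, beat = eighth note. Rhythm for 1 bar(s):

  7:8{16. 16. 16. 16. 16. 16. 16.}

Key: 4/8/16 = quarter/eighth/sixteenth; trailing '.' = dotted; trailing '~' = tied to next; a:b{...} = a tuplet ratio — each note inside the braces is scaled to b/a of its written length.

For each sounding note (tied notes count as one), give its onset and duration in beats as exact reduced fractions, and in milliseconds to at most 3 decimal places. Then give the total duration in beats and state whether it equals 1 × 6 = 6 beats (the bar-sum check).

1) 0.0ms=0b +270.677ms=6/7b
2) 270.677ms=6/7b +270.677ms=6/7b
3) 541.353ms=12/7b +270.677ms=6/7b
4) 812.03ms=18/7b +270.677ms=6/7b
5) 1082.707ms=24/7b +270.677ms=6/7b
6) 1353.383ms=30/7b +270.677ms=6/7b
7) 1624.06ms=36/7b +270.677ms=6/7b
Σ=6b of 6 (190bpm 6/8) — PASS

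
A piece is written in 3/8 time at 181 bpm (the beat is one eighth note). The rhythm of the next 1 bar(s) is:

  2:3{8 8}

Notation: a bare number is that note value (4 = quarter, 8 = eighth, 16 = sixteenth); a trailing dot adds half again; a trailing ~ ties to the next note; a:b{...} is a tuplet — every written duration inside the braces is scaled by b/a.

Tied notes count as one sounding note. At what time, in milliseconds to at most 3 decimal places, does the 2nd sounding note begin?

1. 0.0ms @ 0 + 497.238ms (3/2)
2. 497.238ms @ 3/2 + 497.238ms (3/2)

note 2 onset = 3/2b = 497.238ms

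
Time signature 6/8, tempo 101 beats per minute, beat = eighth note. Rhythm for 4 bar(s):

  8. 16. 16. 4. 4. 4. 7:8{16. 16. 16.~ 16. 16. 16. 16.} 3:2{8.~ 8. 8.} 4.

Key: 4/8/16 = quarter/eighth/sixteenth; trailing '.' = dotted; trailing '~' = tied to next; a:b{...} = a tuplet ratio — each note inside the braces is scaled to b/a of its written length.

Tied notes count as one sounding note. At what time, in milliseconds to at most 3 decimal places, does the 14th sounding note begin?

note 14 onset = 20b = 11881.188ms

1. 0.0ms @ 0 + 891.089ms (3/2)
2. 891.089ms @ 3/2 + 445.545ms (3/4)
3. 1336.634ms @ 9/4 + 445.545ms (3/4)
4. 1782.178ms @ 3 + 1782.178ms (3)
5. 3564.356ms @ 6 + 1782.178ms (3)
6. 5346.535ms @ 9 + 1782.178ms (3)
7. 7128.713ms @ 12 + 509.194ms (6/7)
8. 7637.907ms @ 90/7 + 509.194ms (6/7)
9. 8147.1ms @ 96/7 + 1018.388ms (12/7)
10. 9165.488ms @ 108/7 + 509.194ms (6/7)
11. 9674.682ms @ 114/7 + 509.194ms (6/7)
12. 10183.876ms @ 120/7 + 509.194ms (6/7)
13. 10693.069ms @ 18 + 1188.119ms (2)
14. 11881.188ms @ 20 + 594.059ms (1)
15. 12475.248ms @ 21 + 1782.178ms (3)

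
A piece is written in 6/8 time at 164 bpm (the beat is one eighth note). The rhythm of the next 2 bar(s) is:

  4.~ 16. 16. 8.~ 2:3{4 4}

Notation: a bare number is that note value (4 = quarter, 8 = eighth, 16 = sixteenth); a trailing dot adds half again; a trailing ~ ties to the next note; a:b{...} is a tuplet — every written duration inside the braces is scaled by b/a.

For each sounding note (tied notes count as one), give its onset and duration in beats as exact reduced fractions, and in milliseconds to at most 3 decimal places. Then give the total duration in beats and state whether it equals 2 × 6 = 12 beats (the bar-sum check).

1) 0.0ms=0b +1371.951ms=15/4b
2) 1371.951ms=15/4b +274.39ms=3/4b
3) 1646.341ms=9/2b +1646.341ms=9/2b
4) 3292.683ms=9b +1097.561ms=3b
Σ=12b of 12 (164bpm 6/8) — PASS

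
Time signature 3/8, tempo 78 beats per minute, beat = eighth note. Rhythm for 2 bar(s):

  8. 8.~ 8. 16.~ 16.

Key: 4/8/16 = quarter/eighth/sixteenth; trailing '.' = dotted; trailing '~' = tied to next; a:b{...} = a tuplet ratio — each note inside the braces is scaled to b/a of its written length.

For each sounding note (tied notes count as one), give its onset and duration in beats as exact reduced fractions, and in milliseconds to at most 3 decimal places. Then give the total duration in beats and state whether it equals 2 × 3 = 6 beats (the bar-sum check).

1) 0.0ms=0b +1153.846ms=3/2b
2) 1153.846ms=3/2b +2307.692ms=3b
3) 3461.538ms=9/2b +1153.846ms=3/2b
Σ=6b of 6 (78bpm 3/8) — PASS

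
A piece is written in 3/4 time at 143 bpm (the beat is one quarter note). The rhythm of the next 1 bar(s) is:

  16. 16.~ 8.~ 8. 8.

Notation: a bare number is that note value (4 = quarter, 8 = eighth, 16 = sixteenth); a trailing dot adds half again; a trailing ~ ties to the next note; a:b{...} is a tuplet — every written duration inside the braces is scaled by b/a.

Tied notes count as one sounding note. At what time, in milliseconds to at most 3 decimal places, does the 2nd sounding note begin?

1. 0.0ms @ 0 + 157.343ms (3/8)
2. 157.343ms @ 3/8 + 786.713ms (15/8)
3. 944.056ms @ 9/4 + 314.685ms (3/4)

note 2 onset = 3/8b = 157.343ms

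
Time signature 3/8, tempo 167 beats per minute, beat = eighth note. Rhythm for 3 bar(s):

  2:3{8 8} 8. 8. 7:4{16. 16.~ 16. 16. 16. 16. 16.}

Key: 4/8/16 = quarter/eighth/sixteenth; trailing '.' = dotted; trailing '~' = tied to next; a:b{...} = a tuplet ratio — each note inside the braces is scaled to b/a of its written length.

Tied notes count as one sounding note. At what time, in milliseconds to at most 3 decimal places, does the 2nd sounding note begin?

note 2 onset = 3/2b = 538.922ms

1. 0.0ms @ 0 + 538.922ms (3/2)
2. 538.922ms @ 3/2 + 538.922ms (3/2)
3. 1077.844ms @ 3 + 538.922ms (3/2)
4. 1616.766ms @ 9/2 + 538.922ms (3/2)
5. 2155.689ms @ 6 + 153.978ms (3/7)
6. 2309.666ms @ 45/7 + 307.956ms (6/7)
7. 2617.622ms @ 51/7 + 153.978ms (3/7)
8. 2771.6ms @ 54/7 + 153.978ms (3/7)
9. 2925.577ms @ 57/7 + 153.978ms (3/7)
10. 3079.555ms @ 60/7 + 153.978ms (3/7)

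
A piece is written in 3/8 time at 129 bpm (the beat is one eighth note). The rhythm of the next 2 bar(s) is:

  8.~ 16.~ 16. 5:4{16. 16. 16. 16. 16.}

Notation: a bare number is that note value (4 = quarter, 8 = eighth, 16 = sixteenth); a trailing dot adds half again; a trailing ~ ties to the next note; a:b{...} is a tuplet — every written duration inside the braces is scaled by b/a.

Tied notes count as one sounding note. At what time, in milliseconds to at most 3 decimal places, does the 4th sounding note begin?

1. 0.0ms @ 0 + 1395.349ms (3)
2. 1395.349ms @ 3 + 279.07ms (3/5)
3. 1674.419ms @ 18/5 + 279.07ms (3/5)
4. 1953.488ms @ 21/5 + 279.07ms (3/5)
5. 2232.558ms @ 24/5 + 279.07ms (3/5)
6. 2511.628ms @ 27/5 + 279.07ms (3/5)

note 4 onset = 21/5b = 1953.488ms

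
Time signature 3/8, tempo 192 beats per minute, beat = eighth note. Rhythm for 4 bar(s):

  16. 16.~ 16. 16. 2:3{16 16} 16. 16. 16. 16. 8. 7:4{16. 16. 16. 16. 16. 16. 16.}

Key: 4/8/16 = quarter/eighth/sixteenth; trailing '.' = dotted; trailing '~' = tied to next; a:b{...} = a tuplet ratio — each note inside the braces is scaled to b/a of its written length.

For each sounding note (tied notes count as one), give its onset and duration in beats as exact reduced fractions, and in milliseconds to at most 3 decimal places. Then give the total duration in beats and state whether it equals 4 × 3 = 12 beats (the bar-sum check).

1) 0.0ms=0b +234.375ms=3/4b
2) 234.375ms=3/4b +468.75ms=3/2b
3) 703.125ms=9/4b +234.375ms=3/4b
4) 937.5ms=3b +234.375ms=3/4b
5) 1171.875ms=15/4b +234.375ms=3/4b
6) 1406.25ms=9/2b +234.375ms=3/4b
7) 1640.625ms=21/4b +234.375ms=3/4b
8) 1875.0ms=6b +234.375ms=3/4b
9) 2109.375ms=27/4b +234.375ms=3/4b
10) 2343.75ms=15/2b +468.75ms=3/2b
11) 2812.5ms=9b +133.929ms=3/7b
12) 2946.429ms=66/7b +133.929ms=3/7b
13) 3080.357ms=69/7b +133.929ms=3/7b
14) 3214.286ms=72/7b +133.929ms=3/7b
15) 3348.214ms=75/7b +133.929ms=3/7b
16) 3482.143ms=78/7b +133.929ms=3/7b
17) 3616.071ms=81/7b +133.929ms=3/7b
Σ=12b of 12 (192bpm 3/8) — PASS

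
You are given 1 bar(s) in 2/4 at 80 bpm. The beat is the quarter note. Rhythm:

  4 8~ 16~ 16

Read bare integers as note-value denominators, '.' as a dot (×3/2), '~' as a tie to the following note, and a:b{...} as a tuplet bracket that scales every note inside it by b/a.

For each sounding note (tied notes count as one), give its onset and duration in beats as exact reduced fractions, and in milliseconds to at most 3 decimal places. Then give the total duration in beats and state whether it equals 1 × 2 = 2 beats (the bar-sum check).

1) 0.0ms=0b +750.0ms=1b
2) 750.0ms=1b +750.0ms=1b
Σ=2b of 2 (80bpm 2/4) — PASS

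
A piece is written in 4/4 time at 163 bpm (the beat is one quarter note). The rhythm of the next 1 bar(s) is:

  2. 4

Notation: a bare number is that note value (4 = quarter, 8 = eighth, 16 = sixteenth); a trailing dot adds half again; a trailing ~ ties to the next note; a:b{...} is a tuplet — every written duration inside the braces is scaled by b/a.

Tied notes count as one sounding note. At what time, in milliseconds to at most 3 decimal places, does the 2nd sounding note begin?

1. 0.0ms @ 0 + 1104.294ms (3)
2. 1104.294ms @ 3 + 368.098ms (1)

note 2 onset = 3b = 1104.294ms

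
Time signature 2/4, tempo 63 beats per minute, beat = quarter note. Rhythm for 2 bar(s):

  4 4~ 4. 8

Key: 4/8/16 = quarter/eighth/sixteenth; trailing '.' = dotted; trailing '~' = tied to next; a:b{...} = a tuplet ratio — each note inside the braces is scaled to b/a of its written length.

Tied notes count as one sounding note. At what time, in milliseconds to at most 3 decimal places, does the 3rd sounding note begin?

note 3 onset = 7/2b = 3333.333ms

1. 0.0ms @ 0 + 952.381ms (1)
2. 952.381ms @ 1 + 2380.952ms (5/2)
3. 3333.333ms @ 7/2 + 476.19ms (1/2)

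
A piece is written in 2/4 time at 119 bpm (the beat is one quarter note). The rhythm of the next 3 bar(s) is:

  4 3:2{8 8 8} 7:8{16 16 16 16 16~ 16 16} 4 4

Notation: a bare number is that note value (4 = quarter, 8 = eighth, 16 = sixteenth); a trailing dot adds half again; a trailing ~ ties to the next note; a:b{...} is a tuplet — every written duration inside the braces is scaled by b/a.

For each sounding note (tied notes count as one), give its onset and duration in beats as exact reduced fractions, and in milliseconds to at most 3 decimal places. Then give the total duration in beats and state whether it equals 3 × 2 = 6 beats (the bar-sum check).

1) 0.0ms=0b +504.202ms=1b
2) 504.202ms=1b +168.067ms=1/3b
3) 672.269ms=4/3b +168.067ms=1/3b
4) 840.336ms=5/3b +168.067ms=1/3b
5) 1008.403ms=2b +144.058ms=2/7b
6) 1152.461ms=16/7b +144.058ms=2/7b
7) 1296.519ms=18/7b +144.058ms=2/7b
8) 1440.576ms=20/7b +144.058ms=2/7b
9) 1584.634ms=22/7b +288.115ms=4/7b
10) 1872.749ms=26/7b +144.058ms=2/7b
11) 2016.807ms=4b +504.202ms=1b
12) 2521.008ms=5b +504.202ms=1b
Σ=6b of 6 (119bpm 2/4) — PASS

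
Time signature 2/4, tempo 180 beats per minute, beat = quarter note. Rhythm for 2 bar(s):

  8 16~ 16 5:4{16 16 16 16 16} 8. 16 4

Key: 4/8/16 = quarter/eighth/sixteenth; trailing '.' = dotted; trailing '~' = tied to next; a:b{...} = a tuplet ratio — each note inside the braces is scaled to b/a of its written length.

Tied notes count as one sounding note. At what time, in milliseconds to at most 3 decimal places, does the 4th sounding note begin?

note 4 onset = 6/5b = 400.0ms

1. 0.0ms @ 0 + 166.667ms (1/2)
2. 166.667ms @ 1/2 + 166.667ms (1/2)
3. 333.333ms @ 1 + 66.667ms (1/5)
4. 400.0ms @ 6/5 + 66.667ms (1/5)
5. 466.667ms @ 7/5 + 66.667ms (1/5)
6. 533.333ms @ 8/5 + 66.667ms (1/5)
7. 600.0ms @ 9/5 + 66.667ms (1/5)
8. 666.667ms @ 2 + 250.0ms (3/4)
9. 916.667ms @ 11/4 + 83.333ms (1/4)
10. 1000.0ms @ 3 + 333.333ms (1)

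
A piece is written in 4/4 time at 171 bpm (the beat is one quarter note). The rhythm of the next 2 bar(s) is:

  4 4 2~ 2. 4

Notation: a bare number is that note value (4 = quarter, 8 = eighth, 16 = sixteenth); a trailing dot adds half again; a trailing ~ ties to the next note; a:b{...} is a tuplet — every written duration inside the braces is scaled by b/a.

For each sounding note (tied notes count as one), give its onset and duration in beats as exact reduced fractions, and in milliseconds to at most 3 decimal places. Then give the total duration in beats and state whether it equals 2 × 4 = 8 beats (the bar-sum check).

1) 0.0ms=0b +350.877ms=1b
2) 350.877ms=1b +350.877ms=1b
3) 701.754ms=2b +1754.386ms=5b
4) 2456.14ms=7b +350.877ms=1b
Σ=8b of 8 (171bpm 4/4) — PASS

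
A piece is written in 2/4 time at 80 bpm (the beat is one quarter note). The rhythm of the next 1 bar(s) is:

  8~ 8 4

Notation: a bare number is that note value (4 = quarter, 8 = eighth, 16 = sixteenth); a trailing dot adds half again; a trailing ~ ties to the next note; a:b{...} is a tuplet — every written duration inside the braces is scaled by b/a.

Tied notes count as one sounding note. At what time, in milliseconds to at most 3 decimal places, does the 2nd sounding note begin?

note 2 onset = 1b = 750.0ms

1. 0.0ms @ 0 + 750.0ms (1)
2. 750.0ms @ 1 + 750.0ms (1)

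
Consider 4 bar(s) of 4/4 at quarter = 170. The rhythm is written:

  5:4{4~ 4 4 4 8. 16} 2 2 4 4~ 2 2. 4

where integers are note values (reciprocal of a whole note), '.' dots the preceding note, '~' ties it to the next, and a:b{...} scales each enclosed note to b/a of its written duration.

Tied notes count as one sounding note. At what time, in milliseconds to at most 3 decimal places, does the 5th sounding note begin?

1. 0.0ms @ 0 + 564.706ms (8/5)
2. 564.706ms @ 8/5 + 282.353ms (4/5)
3. 847.059ms @ 12/5 + 282.353ms (4/5)
4. 1129.412ms @ 16/5 + 211.765ms (3/5)
5. 1341.176ms @ 19/5 + 70.588ms (1/5)
6. 1411.765ms @ 4 + 705.882ms (2)
7. 2117.647ms @ 6 + 705.882ms (2)
8. 2823.529ms @ 8 + 352.941ms (1)
9. 3176.471ms @ 9 + 1058.824ms (3)
10. 4235.294ms @ 12 + 1058.824ms (3)
11. 5294.118ms @ 15 + 352.941ms (1)

note 5 onset = 19/5b = 1341.176ms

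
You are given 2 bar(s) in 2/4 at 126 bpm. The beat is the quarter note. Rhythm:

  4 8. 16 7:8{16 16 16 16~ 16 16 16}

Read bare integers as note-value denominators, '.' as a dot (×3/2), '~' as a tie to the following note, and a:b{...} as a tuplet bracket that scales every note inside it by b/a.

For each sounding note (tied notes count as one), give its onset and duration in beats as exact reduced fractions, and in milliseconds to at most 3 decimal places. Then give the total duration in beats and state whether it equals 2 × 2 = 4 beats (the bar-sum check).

1) 0.0ms=0b +476.19ms=1b
2) 476.19ms=1b +357.143ms=3/4b
3) 833.333ms=7/4b +119.048ms=1/4b
4) 952.381ms=2b +136.054ms=2/7b
5) 1088.435ms=16/7b +136.054ms=2/7b
6) 1224.49ms=18/7b +136.054ms=2/7b
7) 1360.544ms=20/7b +272.109ms=4/7b
8) 1632.653ms=24/7b +136.054ms=2/7b
9) 1768.707ms=26/7b +136.054ms=2/7b
Σ=4b of 4 (126bpm 2/4) — PASS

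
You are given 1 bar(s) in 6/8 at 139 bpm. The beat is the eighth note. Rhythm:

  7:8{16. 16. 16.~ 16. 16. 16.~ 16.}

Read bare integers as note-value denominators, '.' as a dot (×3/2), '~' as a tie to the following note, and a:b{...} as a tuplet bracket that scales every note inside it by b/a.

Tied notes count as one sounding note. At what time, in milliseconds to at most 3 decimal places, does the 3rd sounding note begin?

note 3 onset = 12/7b = 739.979ms

1. 0.0ms @ 0 + 369.99ms (6/7)
2. 369.99ms @ 6/7 + 369.99ms (6/7)
3. 739.979ms @ 12/7 + 739.979ms (12/7)
4. 1479.959ms @ 24/7 + 369.99ms (6/7)
5. 1849.949ms @ 30/7 + 739.979ms (12/7)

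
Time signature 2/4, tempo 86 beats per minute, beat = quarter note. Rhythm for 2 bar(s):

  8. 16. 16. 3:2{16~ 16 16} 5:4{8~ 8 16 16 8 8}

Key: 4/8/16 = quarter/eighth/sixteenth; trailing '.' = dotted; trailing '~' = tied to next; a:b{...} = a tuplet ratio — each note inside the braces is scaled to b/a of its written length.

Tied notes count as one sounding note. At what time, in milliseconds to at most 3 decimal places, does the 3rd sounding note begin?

note 3 onset = 9/8b = 784.884ms

1. 0.0ms @ 0 + 523.256ms (3/4)
2. 523.256ms @ 3/4 + 261.628ms (3/8)
3. 784.884ms @ 9/8 + 261.628ms (3/8)
4. 1046.512ms @ 3/2 + 232.558ms (1/3)
5. 1279.07ms @ 11/6 + 116.279ms (1/6)
6. 1395.349ms @ 2 + 558.14ms (4/5)
7. 1953.488ms @ 14/5 + 139.535ms (1/5)
8. 2093.023ms @ 3 + 139.535ms (1/5)
9. 2232.558ms @ 16/5 + 279.07ms (2/5)
10. 2511.628ms @ 18/5 + 279.07ms (2/5)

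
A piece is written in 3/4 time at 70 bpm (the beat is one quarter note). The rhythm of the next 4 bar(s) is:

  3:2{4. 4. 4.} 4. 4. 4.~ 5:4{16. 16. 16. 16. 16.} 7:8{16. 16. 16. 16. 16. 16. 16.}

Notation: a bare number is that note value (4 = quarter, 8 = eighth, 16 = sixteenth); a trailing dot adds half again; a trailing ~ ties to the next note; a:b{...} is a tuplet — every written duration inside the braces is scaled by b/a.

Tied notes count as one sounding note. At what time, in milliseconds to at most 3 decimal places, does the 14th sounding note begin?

1. 0.0ms @ 0 + 857.143ms (1)
2. 857.143ms @ 1 + 857.143ms (1)
3. 1714.286ms @ 2 + 857.143ms (1)
4. 2571.429ms @ 3 + 1285.714ms (3/2)
5. 3857.143ms @ 9/2 + 1285.714ms (3/2)
6. 5142.857ms @ 6 + 1542.857ms (9/5)
7. 6685.714ms @ 39/5 + 257.143ms (3/10)
8. 6942.857ms @ 81/10 + 257.143ms (3/10)
9. 7200.0ms @ 42/5 + 257.143ms (3/10)
10. 7457.143ms @ 87/10 + 257.143ms (3/10)
11. 7714.286ms @ 9 + 367.347ms (3/7)
12. 8081.633ms @ 66/7 + 367.347ms (3/7)
13. 8448.98ms @ 69/7 + 367.347ms (3/7)
14. 8816.327ms @ 72/7 + 367.347ms (3/7)
15. 9183.673ms @ 75/7 + 367.347ms (3/7)
16. 9551.02ms @ 78/7 + 367.347ms (3/7)
17. 9918.367ms @ 81/7 + 367.347ms (3/7)

note 14 onset = 72/7b = 8816.327ms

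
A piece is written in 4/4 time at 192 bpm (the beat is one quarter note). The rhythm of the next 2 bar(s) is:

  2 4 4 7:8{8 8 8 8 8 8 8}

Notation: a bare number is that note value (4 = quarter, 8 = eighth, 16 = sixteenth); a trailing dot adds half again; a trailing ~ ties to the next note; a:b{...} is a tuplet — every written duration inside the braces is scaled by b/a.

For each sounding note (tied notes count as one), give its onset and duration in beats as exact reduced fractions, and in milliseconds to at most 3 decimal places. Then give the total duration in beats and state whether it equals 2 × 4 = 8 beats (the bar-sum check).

1) 0.0ms=0b +625.0ms=2b
2) 625.0ms=2b +312.5ms=1b
3) 937.5ms=3b +312.5ms=1b
4) 1250.0ms=4b +178.571ms=4/7b
5) 1428.571ms=32/7b +178.571ms=4/7b
6) 1607.143ms=36/7b +178.571ms=4/7b
7) 1785.714ms=40/7b +178.571ms=4/7b
8) 1964.286ms=44/7b +178.571ms=4/7b
9) 2142.857ms=48/7b +178.571ms=4/7b
10) 2321.429ms=52/7b +178.571ms=4/7b
Σ=8b of 8 (192bpm 4/4) — PASS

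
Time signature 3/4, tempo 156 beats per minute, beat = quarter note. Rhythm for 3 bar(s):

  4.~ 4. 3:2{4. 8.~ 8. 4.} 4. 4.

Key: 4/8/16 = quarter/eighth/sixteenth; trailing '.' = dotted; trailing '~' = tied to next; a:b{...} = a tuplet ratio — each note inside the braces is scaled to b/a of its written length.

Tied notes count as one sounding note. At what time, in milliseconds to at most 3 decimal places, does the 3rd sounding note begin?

note 3 onset = 4b = 1538.462ms

1. 0.0ms @ 0 + 1153.846ms (3)
2. 1153.846ms @ 3 + 384.615ms (1)
3. 1538.462ms @ 4 + 384.615ms (1)
4. 1923.077ms @ 5 + 384.615ms (1)
5. 2307.692ms @ 6 + 576.923ms (3/2)
6. 2884.615ms @ 15/2 + 576.923ms (3/2)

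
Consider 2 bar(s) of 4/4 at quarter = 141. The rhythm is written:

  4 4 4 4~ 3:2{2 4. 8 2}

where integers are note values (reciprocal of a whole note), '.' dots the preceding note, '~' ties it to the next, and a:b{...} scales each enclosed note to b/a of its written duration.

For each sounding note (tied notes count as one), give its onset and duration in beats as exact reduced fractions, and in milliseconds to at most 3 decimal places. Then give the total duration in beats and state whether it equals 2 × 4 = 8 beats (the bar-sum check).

1) 0.0ms=0b +425.532ms=1b
2) 425.532ms=1b +425.532ms=1b
3) 851.064ms=2b +425.532ms=1b
4) 1276.596ms=3b +992.908ms=7/3b
5) 2269.504ms=16/3b +425.532ms=1b
6) 2695.035ms=19/3b +141.844ms=1/3b
7) 2836.879ms=20/3b +567.376ms=4/3b
Σ=8b of 8 (141bpm 4/4) — PASS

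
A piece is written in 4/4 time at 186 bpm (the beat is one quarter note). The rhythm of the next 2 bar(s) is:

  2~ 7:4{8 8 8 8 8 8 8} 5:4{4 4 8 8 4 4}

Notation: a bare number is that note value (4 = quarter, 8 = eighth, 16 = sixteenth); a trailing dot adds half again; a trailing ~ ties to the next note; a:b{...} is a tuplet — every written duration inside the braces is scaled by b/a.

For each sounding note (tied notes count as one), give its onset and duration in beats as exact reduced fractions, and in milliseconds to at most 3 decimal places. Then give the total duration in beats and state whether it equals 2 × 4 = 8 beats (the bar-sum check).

1) 0.0ms=0b +737.327ms=16/7b
2) 737.327ms=16/7b +92.166ms=2/7b
3) 829.493ms=18/7b +92.166ms=2/7b
4) 921.659ms=20/7b +92.166ms=2/7b
5) 1013.825ms=22/7b +92.166ms=2/7b
6) 1105.991ms=24/7b +92.166ms=2/7b
7) 1198.157ms=26/7b +92.166ms=2/7b
8) 1290.323ms=4b +258.065ms=4/5b
9) 1548.387ms=24/5b +258.065ms=4/5b
10) 1806.452ms=28/5b +129.032ms=2/5b
11) 1935.484ms=6b +129.032ms=2/5b
12) 2064.516ms=32/5b +258.065ms=4/5b
13) 2322.581ms=36/5b +258.065ms=4/5b
Σ=8b of 8 (186bpm 4/4) — PASS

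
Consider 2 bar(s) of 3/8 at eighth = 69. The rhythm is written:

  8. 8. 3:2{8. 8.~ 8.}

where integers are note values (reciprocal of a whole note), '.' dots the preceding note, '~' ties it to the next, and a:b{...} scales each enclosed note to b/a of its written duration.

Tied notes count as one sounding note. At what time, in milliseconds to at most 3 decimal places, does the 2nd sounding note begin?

1. 0.0ms @ 0 + 1304.348ms (3/2)
2. 1304.348ms @ 3/2 + 1304.348ms (3/2)
3. 2608.696ms @ 3 + 869.565ms (1)
4. 3478.261ms @ 4 + 1739.13ms (2)

note 2 onset = 3/2b = 1304.348ms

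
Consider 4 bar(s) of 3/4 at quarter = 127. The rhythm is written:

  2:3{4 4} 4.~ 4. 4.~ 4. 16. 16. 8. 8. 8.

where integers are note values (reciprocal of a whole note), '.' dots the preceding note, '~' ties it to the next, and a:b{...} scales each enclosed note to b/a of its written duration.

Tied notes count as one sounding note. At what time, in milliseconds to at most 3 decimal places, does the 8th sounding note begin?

note 8 onset = 21/2b = 4960.63ms

1. 0.0ms @ 0 + 708.661ms (3/2)
2. 708.661ms @ 3/2 + 708.661ms (3/2)
3. 1417.323ms @ 3 + 1417.323ms (3)
4. 2834.646ms @ 6 + 1417.323ms (3)
5. 4251.969ms @ 9 + 177.165ms (3/8)
6. 4429.134ms @ 75/8 + 177.165ms (3/8)
7. 4606.299ms @ 39/4 + 354.331ms (3/4)
8. 4960.63ms @ 21/2 + 354.331ms (3/4)
9. 5314.961ms @ 45/4 + 354.331ms (3/4)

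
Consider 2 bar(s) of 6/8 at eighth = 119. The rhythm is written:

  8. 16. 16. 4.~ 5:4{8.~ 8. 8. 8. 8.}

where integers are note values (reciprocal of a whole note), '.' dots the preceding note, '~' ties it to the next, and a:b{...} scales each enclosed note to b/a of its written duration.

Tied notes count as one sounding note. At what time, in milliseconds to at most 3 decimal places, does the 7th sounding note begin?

1. 0.0ms @ 0 + 756.303ms (3/2)
2. 756.303ms @ 3/2 + 378.151ms (3/4)
3. 1134.454ms @ 9/4 + 378.151ms (3/4)
4. 1512.605ms @ 3 + 2722.689ms (27/5)
5. 4235.294ms @ 42/5 + 605.042ms (6/5)
6. 4840.336ms @ 48/5 + 605.042ms (6/5)
7. 5445.378ms @ 54/5 + 605.042ms (6/5)

note 7 onset = 54/5b = 5445.378ms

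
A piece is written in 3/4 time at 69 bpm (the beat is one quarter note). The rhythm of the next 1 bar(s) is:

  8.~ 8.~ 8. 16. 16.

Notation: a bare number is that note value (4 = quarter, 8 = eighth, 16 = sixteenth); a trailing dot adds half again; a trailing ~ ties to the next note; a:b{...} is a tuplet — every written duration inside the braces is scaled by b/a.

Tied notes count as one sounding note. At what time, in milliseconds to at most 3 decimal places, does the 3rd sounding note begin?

note 3 onset = 21/8b = 2282.609ms

1. 0.0ms @ 0 + 1956.522ms (9/4)
2. 1956.522ms @ 9/4 + 326.087ms (3/8)
3. 2282.609ms @ 21/8 + 326.087ms (3/8)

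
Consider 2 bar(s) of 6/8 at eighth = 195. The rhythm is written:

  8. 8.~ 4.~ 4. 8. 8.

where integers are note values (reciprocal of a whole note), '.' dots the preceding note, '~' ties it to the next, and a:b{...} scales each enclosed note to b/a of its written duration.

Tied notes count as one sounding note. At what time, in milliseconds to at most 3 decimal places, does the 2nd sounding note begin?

1. 0.0ms @ 0 + 461.538ms (3/2)
2. 461.538ms @ 3/2 + 2307.692ms (15/2)
3. 2769.231ms @ 9 + 461.538ms (3/2)
4. 3230.769ms @ 21/2 + 461.538ms (3/2)

note 2 onset = 3/2b = 461.538ms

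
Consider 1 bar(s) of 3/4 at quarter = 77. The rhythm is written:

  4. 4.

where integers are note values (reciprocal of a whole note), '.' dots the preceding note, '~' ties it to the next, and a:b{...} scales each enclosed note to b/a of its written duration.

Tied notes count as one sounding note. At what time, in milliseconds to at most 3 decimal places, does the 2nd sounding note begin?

note 2 onset = 3/2b = 1168.831ms

1. 0.0ms @ 0 + 1168.831ms (3/2)
2. 1168.831ms @ 3/2 + 1168.831ms (3/2)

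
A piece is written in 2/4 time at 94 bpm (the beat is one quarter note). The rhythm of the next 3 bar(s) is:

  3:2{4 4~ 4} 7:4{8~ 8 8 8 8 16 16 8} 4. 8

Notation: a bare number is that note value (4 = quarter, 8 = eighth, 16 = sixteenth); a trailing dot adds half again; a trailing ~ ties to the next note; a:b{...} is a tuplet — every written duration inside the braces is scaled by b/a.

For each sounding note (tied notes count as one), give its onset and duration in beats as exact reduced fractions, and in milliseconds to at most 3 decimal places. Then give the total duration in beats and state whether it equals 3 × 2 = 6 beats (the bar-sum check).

1) 0.0ms=0b +425.532ms=2/3b
2) 425.532ms=2/3b +851.064ms=4/3b
3) 1276.596ms=2b +364.742ms=4/7b
4) 1641.337ms=18/7b +182.371ms=2/7b
5) 1823.708ms=20/7b +182.371ms=2/7b
6) 2006.079ms=22/7b +182.371ms=2/7b
7) 2188.45ms=24/7b +91.185ms=1/7b
8) 2279.635ms=25/7b +91.185ms=1/7b
9) 2370.821ms=26/7b +182.371ms=2/7b
10) 2553.191ms=4b +957.447ms=3/2b
11) 3510.638ms=11/2b +319.149ms=1/2b
Σ=6b of 6 (94bpm 2/4) — PASS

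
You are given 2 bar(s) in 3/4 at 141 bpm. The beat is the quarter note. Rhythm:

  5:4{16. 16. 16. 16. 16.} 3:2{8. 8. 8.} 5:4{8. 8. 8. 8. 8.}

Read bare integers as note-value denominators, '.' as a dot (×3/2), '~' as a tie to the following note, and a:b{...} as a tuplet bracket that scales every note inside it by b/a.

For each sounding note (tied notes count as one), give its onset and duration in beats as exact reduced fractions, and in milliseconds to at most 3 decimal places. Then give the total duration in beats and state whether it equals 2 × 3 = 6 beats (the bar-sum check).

1) 0.0ms=0b +127.66ms=3/10b
2) 127.66ms=3/10b +127.66ms=3/10b
3) 255.319ms=3/5b +127.66ms=3/10b
4) 382.979ms=9/10b +127.66ms=3/10b
5) 510.638ms=6/5b +127.66ms=3/10b
6) 638.298ms=3/2b +212.766ms=1/2b
7) 851.064ms=2b +212.766ms=1/2b
8) 1063.83ms=5/2b +212.766ms=1/2b
9) 1276.596ms=3b +255.319ms=3/5b
10) 1531.915ms=18/5b +255.319ms=3/5b
11) 1787.234ms=21/5b +255.319ms=3/5b
12) 2042.553ms=24/5b +255.319ms=3/5b
13) 2297.872ms=27/5b +255.319ms=3/5b
Σ=6b of 6 (141bpm 3/4) — PASS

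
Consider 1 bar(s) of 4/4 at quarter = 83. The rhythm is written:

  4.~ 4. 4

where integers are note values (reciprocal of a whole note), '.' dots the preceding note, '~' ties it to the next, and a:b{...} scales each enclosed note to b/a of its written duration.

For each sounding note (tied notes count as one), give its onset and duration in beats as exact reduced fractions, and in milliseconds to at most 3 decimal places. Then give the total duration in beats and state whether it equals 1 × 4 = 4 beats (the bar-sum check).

1) 0.0ms=0b +2168.675ms=3b
2) 2168.675ms=3b +722.892ms=1b
Σ=4b of 4 (83bpm 4/4) — PASS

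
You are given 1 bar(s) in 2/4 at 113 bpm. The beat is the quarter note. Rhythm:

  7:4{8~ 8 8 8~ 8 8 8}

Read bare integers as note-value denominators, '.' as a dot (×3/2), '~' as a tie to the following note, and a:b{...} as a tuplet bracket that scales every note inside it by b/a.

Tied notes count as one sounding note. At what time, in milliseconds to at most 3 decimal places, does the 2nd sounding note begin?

1. 0.0ms @ 0 + 303.413ms (4/7)
2. 303.413ms @ 4/7 + 151.707ms (2/7)
3. 455.12ms @ 6/7 + 303.413ms (4/7)
4. 758.534ms @ 10/7 + 151.707ms (2/7)
5. 910.24ms @ 12/7 + 151.707ms (2/7)

note 2 onset = 4/7b = 303.413ms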